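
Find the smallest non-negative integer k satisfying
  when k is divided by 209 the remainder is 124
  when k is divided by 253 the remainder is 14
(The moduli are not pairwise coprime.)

gcd(209, 253) = 11 and 11 | (14 − 124), so the pair is consistent; merging gives k ≡ 3050 (mod 4807), where 4807 = lcm(209, 253).
The solution is unique modulo lcm(209, 253) = 4807.

3050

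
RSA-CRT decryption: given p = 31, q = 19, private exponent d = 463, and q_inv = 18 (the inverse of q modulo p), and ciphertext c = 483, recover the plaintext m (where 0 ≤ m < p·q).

578

d_p = d mod (p−1) = 463 mod 30 = 13; d_q = d mod (q−1) = 13.
m₁ = c^(d_p) mod p: c ≡ 18 (mod 31), and 18^13 mod 31 = 20.
m₂ = c^(d_q) mod q: c ≡ 8 (mod 19), and 8^13 mod 19 = 8.
h = q_inv·(m₁ − m₂) mod p = 18·(20 − 8) mod 31 = 30.
m = m₂ + h·q = 8 + 30·19 = 578.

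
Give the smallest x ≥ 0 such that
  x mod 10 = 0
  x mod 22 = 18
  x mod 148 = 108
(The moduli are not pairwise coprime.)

700

Combine the congruences pairwise.
gcd(10, 22) = 2 and 2 | (18 − 0), so the pair is consistent; merging gives x ≡ 40 (mod 110), where 110 = lcm(10, 22).
gcd(110, 148) = 2 and 2 | (108 − 40), so the pair is consistent; merging gives x ≡ 700 (mod 8140), where 8140 = lcm(110, 148).
The solution is unique modulo lcm(10, 22, 148) = 8140.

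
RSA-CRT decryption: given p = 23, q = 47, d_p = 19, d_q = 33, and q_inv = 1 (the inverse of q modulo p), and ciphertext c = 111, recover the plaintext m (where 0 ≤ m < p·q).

m₁ = c^(d_p) mod p: c ≡ 19 (mod 23), and 19^19 mod 23 = 14.
m₂ = c^(d_q) mod q: c ≡ 17 (mod 47), and 17^33 mod 47 = 28.
h = q_inv·(m₁ − m₂) mod p = 1·(14 − 28) mod 23 = 9.
m = m₂ + h·q = 28 + 9·47 = 451.

451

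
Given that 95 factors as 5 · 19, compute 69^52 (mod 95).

Mod 5: 69 ≡ 4; since 4 | 52, by Fermat 4^52 ≡ 1 (mod 5).
Mod 19: 69 ≡ 12; by Fermat, exponent reduces to 52 mod 18 = 16; 12^16 ≡ 7 (mod 19).
Combine by CRT: x ≡ 1 (mod 5), x ≡ 7 (mod 19) ⇒ x ≡ 26 (mod 95).

26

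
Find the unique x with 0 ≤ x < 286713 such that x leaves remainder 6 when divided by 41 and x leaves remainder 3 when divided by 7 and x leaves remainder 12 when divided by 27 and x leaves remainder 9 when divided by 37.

From x ≡ 6 (mod 41) write x = 6 + 41t. Substituting into x ≡ 3 (mod 7) gives 41t ≡ 4 (mod 7), and since 6⁻¹ ≡ 6 (mod 7), t ≡ 3. Hence x ≡ 6 + 41·3 = 129 (mod 287).
From x ≡ 129 (mod 287) write x = 129 + 287t. Substituting into x ≡ 12 (mod 27) gives 287t ≡ 18 (mod 27), and since 17⁻¹ ≡ 8 (mod 27), t ≡ 9. Hence x ≡ 129 + 287·9 = 2712 (mod 7749).
From x ≡ 2712 (mod 7749) write x = 2712 + 7749t. Substituting into x ≡ 9 (mod 37) gives 7749t ≡ 35 (mod 37), and since 16⁻¹ ≡ 7 (mod 37), t ≡ 23. Hence x ≡ 2712 + 7749·23 = 180939 (mod 286713).

180939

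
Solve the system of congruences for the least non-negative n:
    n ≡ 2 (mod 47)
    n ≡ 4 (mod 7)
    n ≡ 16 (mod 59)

The moduli are pairwise coprime; M = 47·7·59 = 19411.
M/47 = 413; 413 ≡ 37 (mod 47); 37·14 ≡ 1, so inverse 14.
M/7 = 2773; 2773 ≡ 1 (mod 7), inverse 1.
M/59 = 329; 329 ≡ 34 (mod 59); 34·33 ≡ 1, so inverse 33.
n ≡ 2·413·14 + 4·2773·1 + 16·329·33 = 196368.
196368 mod 19411 = 2258.

2258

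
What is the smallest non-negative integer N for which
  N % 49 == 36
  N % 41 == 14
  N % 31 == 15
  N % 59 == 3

From N ≡ 36 (mod 49) write N = 36 + 49t. Substituting into N ≡ 14 (mod 41) gives 49t ≡ 19 (mod 41), and since 8⁻¹ ≡ 36 (mod 41), t ≡ 28. Hence N ≡ 36 + 49·28 = 1408 (mod 2009).
From N ≡ 1408 (mod 2009) write N = 1408 + 2009t. Substituting into N ≡ 15 (mod 31) gives 2009t ≡ 2 (mod 31), and since 25⁻¹ ≡ 5 (mod 31), t ≡ 10. Hence N ≡ 1408 + 2009·10 = 21498 (mod 62279).
From N ≡ 21498 (mod 62279) write N = 21498 + 62279t. Substituting into N ≡ 3 (mod 59) gives 62279t ≡ 40 (mod 59), and since 34⁻¹ ≡ 33 (mod 59), t ≡ 22. Hence N ≡ 21498 + 62279·22 = 1391636 (mod 3674461).

1391636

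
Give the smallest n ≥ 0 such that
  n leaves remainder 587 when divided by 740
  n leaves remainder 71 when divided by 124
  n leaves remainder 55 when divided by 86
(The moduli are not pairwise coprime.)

830127

gcd(740, 124) = 4 and 4 | (71 − 587), so the pair is consistent; merging gives n ≡ 4287 (mod 22940), where 22940 = lcm(740, 124).
gcd(22940, 86) = 2 and 2 | (55 − 4287), so the pair is consistent; merging gives n ≡ 830127 (mod 986420), where 986420 = lcm(22940, 86).
The solution is unique modulo lcm(740, 124, 86) = 986420.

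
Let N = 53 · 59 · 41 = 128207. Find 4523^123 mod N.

Mod 53: 4523 ≡ 18; by Fermat, exponent reduces to 123 mod 52 = 19; 18^19 ≡ 39 (mod 53).
Mod 59: 4523 ≡ 39; by Fermat, exponent reduces to 123 mod 58 = 7; 39^7 ≡ 44 (mod 59).
Mod 41: 4523 ≡ 13; by Fermat, exponent reduces to 123 mod 40 = 3; 13^3 ≡ 24 (mod 41).
Combine by CRT: x ≡ 39 (mod 53), x ≡ 44 (mod 59), x ≡ 24 (mod 41) ⇒ x ≡ 516 (mod 128207).

516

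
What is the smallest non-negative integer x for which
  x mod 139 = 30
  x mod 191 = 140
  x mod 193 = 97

1681513

The moduli are pairwise coprime; N = 139·191·193 = 5123957.
N/139 = 36863; 36863 ≡ 28 (mod 139); 28·5 ≡ 1, so inverse 5.
N/191 = 26827; 26827 ≡ 87 (mod 191); 87·101 ≡ 1, so inverse 101.
N/193 = 26549; 26549 ≡ 108 (mod 193); 108·84 ≡ 1, so inverse 84.
x ≡ 30·36863·5 + 140·26827·101 + 97·26549·84 = 601184482.
601184482 mod 5123957 = 1681513.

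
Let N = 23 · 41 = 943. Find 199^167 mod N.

258

Mod 23: 199 ≡ 15; by Fermat, exponent reduces to 167 mod 22 = 13; 15^13 ≡ 5 (mod 23).
Mod 41: 199 ≡ 35; by Fermat, exponent reduces to 167 mod 40 = 7; 35^7 ≡ 12 (mod 41).
Combine by CRT: x ≡ 5 (mod 23), x ≡ 12 (mod 41) ⇒ x ≡ 258 (mod 943).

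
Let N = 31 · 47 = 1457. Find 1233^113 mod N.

1168

Mod 31: 1233 ≡ 24; by Fermat, exponent reduces to 113 mod 30 = 23; 24^23 ≡ 21 (mod 31).
Mod 47: 1233 ≡ 11; by Fermat, exponent reduces to 113 mod 46 = 21; 11^21 ≡ 40 (mod 47).
Combine by CRT: x ≡ 21 (mod 31), x ≡ 40 (mod 47) ⇒ x ≡ 1168 (mod 1457).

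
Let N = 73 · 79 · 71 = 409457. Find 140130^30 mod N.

Mod 73: 140130 ≡ 43; 43^30 ≡ 27 (mod 73).
Mod 79: 140130 ≡ 63; 63^30 ≡ 8 (mod 79).
Mod 71: 140130 ≡ 47; 47^30 ≡ 30 (mod 71).
Combine by CRT: x ≡ 27 (mod 73), x ≡ 8 (mod 79), x ≡ 30 (mod 71) ⇒ x ≡ 391453 (mod 409457).

391453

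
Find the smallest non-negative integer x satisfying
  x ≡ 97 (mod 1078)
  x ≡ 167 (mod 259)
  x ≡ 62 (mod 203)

55075

gcd(1078, 259) = 7 and 7 | (167 − 97), so the pair is consistent; merging gives x ≡ 15189 (mod 39886), where 39886 = lcm(1078, 259).
gcd(39886, 203) = 7 and 7 | (62 − 15189), so the pair is consistent; merging gives x ≡ 55075 (mod 1156694), where 1156694 = lcm(39886, 203).
The solution is unique modulo lcm(1078, 259, 203) = 1156694.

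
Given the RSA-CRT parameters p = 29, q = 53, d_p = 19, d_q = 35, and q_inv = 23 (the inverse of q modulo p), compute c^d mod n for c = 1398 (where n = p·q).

m₁ = c^(d_p) mod p: c ≡ 6 (mod 29), and 6^19 mod 29 = 4.
m₂ = c^(d_q) mod q: c ≡ 20 (mod 53), and 20^35 mod 53 = 27.
h = q_inv·(m₁ − m₂) mod p = 23·(4 − 27) mod 29 = 22.
m = m₂ + h·q = 27 + 22·53 = 1193.

1193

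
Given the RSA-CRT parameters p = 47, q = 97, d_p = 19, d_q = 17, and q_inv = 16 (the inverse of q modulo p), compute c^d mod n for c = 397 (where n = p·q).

1673

m₁ = c^(d_p) mod p: c ≡ 21 (mod 47), and 21^19 mod 47 = 28.
m₂ = c^(d_q) mod q: c ≡ 9 (mod 97), and 9^17 mod 97 = 24.
h = q_inv·(m₁ − m₂) mod p = 16·(28 − 24) mod 47 = 17.
m = m₂ + h·q = 24 + 17·97 = 1673.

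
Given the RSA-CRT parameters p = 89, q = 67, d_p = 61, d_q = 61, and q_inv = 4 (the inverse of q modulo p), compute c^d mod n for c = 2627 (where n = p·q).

5771

m₁ = c^(d_p) mod p: c ≡ 46 (mod 89), and 46^61 mod 89 = 75.
m₂ = c^(d_q) mod q: c ≡ 14 (mod 67), and 14^61 mod 67 = 9.
h = q_inv·(m₁ − m₂) mod p = 4·(75 − 9) mod 89 = 86.
m = m₂ + h·q = 9 + 86·67 = 5771.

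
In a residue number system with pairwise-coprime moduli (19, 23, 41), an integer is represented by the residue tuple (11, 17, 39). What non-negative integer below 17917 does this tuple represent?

15496

Combine the congruences pairwise.
From x ≡ 11 (mod 19) write x = 11 + 19t. Substituting into x ≡ 17 (mod 23) gives 19t ≡ 6 (mod 23), and since 19⁻¹ ≡ 17 (mod 23), t ≡ 10. Hence x ≡ 11 + 19·10 = 201 (mod 437).
From x ≡ 201 (mod 437) write x = 201 + 437t. Substituting into x ≡ 39 (mod 41) gives 437t ≡ 2 (mod 41), and since 27⁻¹ ≡ 38 (mod 41), t ≡ 35. Hence x ≡ 201 + 437·35 = 15496 (mod 17917).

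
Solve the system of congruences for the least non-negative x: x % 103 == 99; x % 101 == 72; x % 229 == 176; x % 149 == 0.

The moduli are pairwise coprime; N = 103·101·229·149 = 354960763.
N/103 = 3446221; 3446221 ≡ 47 (mod 103); 47·57 ≡ 1, so inverse 57.
N/101 = 3514463; 3514463 ≡ 67 (mod 101); 67·98 ≡ 1, so inverse 98.
N/229 = 1550047; 1550047 ≡ 175 (mod 229); 175·106 ≡ 1, so inverse 106.
N/149 = 2382287; 2382287 ≡ 75 (mod 149); 75·2 ≡ 1, so inverse 2.
x ≡ 99·3446221·57 + 72·3514463·98 + 176·1550047·106 + 0·2382287·2 = 73162752863.
73162752863 mod 354960763 = 40835685.

40835685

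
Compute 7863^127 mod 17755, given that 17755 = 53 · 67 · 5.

17502

Mod 53: 7863 ≡ 19; by Fermat, exponent reduces to 127 mod 52 = 23; 19^23 ≡ 12 (mod 53).
Mod 67: 7863 ≡ 24; by Fermat, exponent reduces to 127 mod 66 = 61; 24^61 ≡ 15 (mod 67).
Mod 5: 7863 ≡ 3; by Fermat, exponent reduces to 127 mod 4 = 3; 3^3 ≡ 2 (mod 5).
Combine by CRT: x ≡ 12 (mod 53), x ≡ 15 (mod 67), x ≡ 2 (mod 5) ⇒ x ≡ 17502 (mod 17755).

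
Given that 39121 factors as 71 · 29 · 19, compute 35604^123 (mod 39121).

Mod 71: 35604 ≡ 33; by Fermat, exponent reduces to 123 mod 70 = 53; 33^53 ≡ 31 (mod 71).
Mod 29: 35604 ≡ 21; by Fermat, exponent reduces to 123 mod 28 = 11; 21^11 ≡ 26 (mod 29).
Mod 19: 35604 ≡ 17; by Fermat, exponent reduces to 123 mod 18 = 15; 17^15 ≡ 7 (mod 19).
Combine by CRT: x ≡ 31 (mod 71), x ≡ 26 (mod 29), x ≡ 7 (mod 19) ⇒ x ≡ 29780 (mod 39121).

29780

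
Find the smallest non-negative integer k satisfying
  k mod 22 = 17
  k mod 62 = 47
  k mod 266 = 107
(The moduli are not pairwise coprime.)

gcd(22, 62) = 2 and 2 | (47 − 17), so the pair is consistent; merging gives k ≡ 171 (mod 682), where 682 = lcm(22, 62).
gcd(682, 266) = 2 and 2 | (107 − 171), so the pair is consistent; merging gives k ≡ 34953 (mod 90706), where 90706 = lcm(682, 266).
The solution is unique modulo lcm(22, 62, 266) = 90706.

34953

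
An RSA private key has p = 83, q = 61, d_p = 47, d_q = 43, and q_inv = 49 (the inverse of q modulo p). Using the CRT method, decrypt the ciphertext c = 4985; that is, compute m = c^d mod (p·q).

4793

m₁ = c^(d_p) mod p: c ≡ 5 (mod 83), and 5^47 mod 83 = 62.
m₂ = c^(d_q) mod q: c ≡ 44 (mod 61), and 44^43 mod 61 = 35.
h = q_inv·(m₁ − m₂) mod p = 49·(62 − 35) mod 83 = 78.
m = m₂ + h·q = 35 + 78·61 = 4793.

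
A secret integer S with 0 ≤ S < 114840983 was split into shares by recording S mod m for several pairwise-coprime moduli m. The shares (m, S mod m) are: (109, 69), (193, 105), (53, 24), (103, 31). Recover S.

From S ≡ 69 (mod 109) write S = 69 + 109t. Substituting into S ≡ 105 (mod 193) gives 109t ≡ 36 (mod 193), and since 109⁻¹ ≡ 85 (mod 193), t ≡ 165. Hence S ≡ 69 + 109·165 = 18054 (mod 21037).
From S ≡ 18054 (mod 21037) write S = 18054 + 21037t. Substituting into S ≡ 24 (mod 53) gives 21037t ≡ 43 (mod 53), and since 49⁻¹ ≡ 13 (mod 53), t ≡ 29. Hence S ≡ 18054 + 21037·29 = 628127 (mod 1114961).
From S ≡ 628127 (mod 1114961) write S = 628127 + 1114961t. Substituting into S ≡ 31 (mod 103) gives 1114961t ≡ 101 (mod 103), and since 89⁻¹ ≡ 22 (mod 103), t ≡ 59. Hence S ≡ 628127 + 1114961·59 = 66410826 (mod 114840983).

66410826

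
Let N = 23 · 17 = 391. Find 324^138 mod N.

Mod 23: 324 ≡ 2; by Fermat, exponent reduces to 138 mod 22 = 6; 2^6 ≡ 18 (mod 23).
Mod 17: 324 ≡ 1; by Fermat, exponent reduces to 138 mod 16 = 10; 1^10 ≡ 1 (mod 17).
Combine by CRT: x ≡ 18 (mod 23), x ≡ 1 (mod 17) ⇒ x ≡ 18 (mod 391).

18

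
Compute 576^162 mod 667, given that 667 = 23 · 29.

Mod 23: 576 ≡ 1; by Fermat, exponent reduces to 162 mod 22 = 8; 1^8 ≡ 1 (mod 23).
Mod 29: 576 ≡ 25; by Fermat, exponent reduces to 162 mod 28 = 22; 25^22 ≡ 25 (mod 29).
Combine by CRT: x ≡ 1 (mod 23), x ≡ 25 (mod 29) ⇒ x ≡ 576 (mod 667).

576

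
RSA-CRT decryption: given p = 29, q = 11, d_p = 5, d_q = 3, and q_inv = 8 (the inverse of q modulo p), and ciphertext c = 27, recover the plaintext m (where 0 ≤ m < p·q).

26

m₁ = c^(d_p) mod p: c ≡ 27 (mod 29), and 27^5 mod 29 = 26.
m₂ = c^(d_q) mod q: c ≡ 5 (mod 11), and 5^3 mod 11 = 4.
h = q_inv·(m₁ − m₂) mod p = 8·(26 − 4) mod 29 = 2.
m = m₂ + h·q = 4 + 2·11 = 26.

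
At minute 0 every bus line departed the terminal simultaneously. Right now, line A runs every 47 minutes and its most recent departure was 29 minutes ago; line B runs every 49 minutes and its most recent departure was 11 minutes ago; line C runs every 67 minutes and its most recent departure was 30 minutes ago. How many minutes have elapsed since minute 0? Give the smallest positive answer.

The moduli are pairwise coprime; N = 47·49·67 = 154301.
N/47 = 3283; 3283 ≡ 40 (mod 47); 40·20 ≡ 1, so inverse 20.
N/49 = 3149; 3149 ≡ 13 (mod 49); 13·34 ≡ 1, so inverse 34.
N/67 = 2303; 2303 ≡ 25 (mod 67); 25·59 ≡ 1, so inverse 59.
t ≡ 29·3283·20 + 11·3149·34 + 30·2303·59 = 7158176.
7158176 mod 154301 = 60330.

60330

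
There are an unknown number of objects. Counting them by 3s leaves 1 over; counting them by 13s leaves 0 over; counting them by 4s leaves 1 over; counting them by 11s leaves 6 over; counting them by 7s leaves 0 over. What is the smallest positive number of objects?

7189

The moduli are pairwise coprime; M = 3·13·4·11·7 = 12012.
M/3 = 4004; 4004 ≡ 2 (mod 3); 2·2 ≡ 1, so inverse 2.
M/13 = 924; 924 ≡ 1 (mod 13), inverse 1.
M/4 = 3003; 3003 ≡ 3 (mod 4); 3·3 ≡ 1, so inverse 3.
M/11 = 1092; 1092 ≡ 3 (mod 11); 3·4 ≡ 1, so inverse 4.
M/7 = 1716; 1716 ≡ 1 (mod 7), inverse 1.
N ≡ 1·4004·2 + 0·924·1 + 1·3003·3 + 6·1092·4 + 0·1716·1 = 43225.
43225 mod 12012 = 7189.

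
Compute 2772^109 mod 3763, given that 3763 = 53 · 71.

2992

Mod 53: 2772 ≡ 16; by Fermat, exponent reduces to 109 mod 52 = 5; 16^5 ≡ 24 (mod 53).
Mod 71: 2772 ≡ 3; by Fermat, exponent reduces to 109 mod 70 = 39; 3^39 ≡ 10 (mod 71).
Combine by CRT: x ≡ 24 (mod 53), x ≡ 10 (mod 71) ⇒ x ≡ 2992 (mod 3763).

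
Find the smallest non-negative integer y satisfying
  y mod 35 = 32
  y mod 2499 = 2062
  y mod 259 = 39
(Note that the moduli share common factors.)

114517

Combine the congruences pairwise.
gcd(35, 2499) = 7 and 7 | (2062 − 32), so the pair is consistent; merging gives y ≡ 2062 (mod 12495), where 12495 = lcm(35, 2499).
gcd(12495, 259) = 7 and 7 | (39 − 2062), so the pair is consistent; merging gives y ≡ 114517 (mod 462315), where 462315 = lcm(12495, 259).
The solution is unique modulo lcm(35, 2499, 259) = 462315.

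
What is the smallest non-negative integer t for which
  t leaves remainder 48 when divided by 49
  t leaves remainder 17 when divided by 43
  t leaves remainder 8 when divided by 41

35965

From t ≡ 48 (mod 49) write t = 48 + 49s. Substituting into t ≡ 17 (mod 43) gives 49s ≡ 12 (mod 43), and since 6⁻¹ ≡ 36 (mod 43), s ≡ 2. Hence t ≡ 48 + 49·2 = 146 (mod 2107).
From t ≡ 146 (mod 2107) write t = 146 + 2107s. Substituting into t ≡ 8 (mod 41) gives 2107s ≡ 26 (mod 41), and since 16⁻¹ ≡ 18 (mod 41), s ≡ 17. Hence t ≡ 146 + 2107·17 = 35965 (mod 86387).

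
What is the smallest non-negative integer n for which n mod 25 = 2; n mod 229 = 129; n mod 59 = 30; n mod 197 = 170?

26813052

The moduli are pairwise coprime; M = 25·229·59·197 = 66541675.
M/25 = 2661667; 2661667 ≡ 17 (mod 25); 17·3 ≡ 1, so inverse 3.
M/229 = 290575; 290575 ≡ 203 (mod 229); 203·44 ≡ 1, so inverse 44.
M/59 = 1127825; 1127825 ≡ 40 (mod 59); 40·31 ≡ 1, so inverse 31.
M/197 = 337775; 337775 ≡ 117 (mod 197); 117·32 ≡ 1, so inverse 32.
n ≡ 2·2661667·3 + 129·290575·44 + 30·1127825·31 + 170·337775·32 = 4551646952.
4551646952 mod 66541675 = 26813052.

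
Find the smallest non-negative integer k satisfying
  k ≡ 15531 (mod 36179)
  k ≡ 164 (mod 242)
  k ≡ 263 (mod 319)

gcd(36179, 242) = 121 and 121 | (164 − 15531), so the pair is consistent; merging gives k ≡ 51710 (mod 72358), where 72358 = lcm(36179, 242).
gcd(72358, 319) = 11 and 11 | (263 − 51710), so the pair is consistent; merging gives k ≡ 1426512 (mod 2098382), where 2098382 = lcm(72358, 319).
The solution is unique modulo lcm(36179, 242, 319) = 2098382.

1426512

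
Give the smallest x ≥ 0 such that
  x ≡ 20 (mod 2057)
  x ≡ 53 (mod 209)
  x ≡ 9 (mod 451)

gcd(2057, 209) = 11 and 11 | (53 − 20), so the pair is consistent; merging gives x ≡ 37046 (mod 39083), where 39083 = lcm(2057, 209).
gcd(39083, 451) = 11 and 11 | (9 − 37046), so the pair is consistent; merging gives x ≡ 623291 (mod 1602403), where 1602403 = lcm(39083, 451).
The solution is unique modulo lcm(2057, 209, 451) = 1602403.

623291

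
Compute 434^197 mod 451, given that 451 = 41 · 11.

Mod 41: 434 ≡ 24; by Fermat, exponent reduces to 197 mod 40 = 37; 24^37 ≡ 6 (mod 41).
Mod 11: 434 ≡ 5; by Fermat, exponent reduces to 197 mod 10 = 7; 5^7 ≡ 3 (mod 11).
Combine by CRT: x ≡ 6 (mod 41), x ≡ 3 (mod 11) ⇒ x ≡ 47 (mod 451).

47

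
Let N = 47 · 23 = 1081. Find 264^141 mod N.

Mod 47: 264 ≡ 29; by Fermat, exponent reduces to 141 mod 46 = 3; 29^3 ≡ 43 (mod 47).
Mod 23: 264 ≡ 11; by Fermat, exponent reduces to 141 mod 22 = 9; 11^9 ≡ 19 (mod 23).
Combine by CRT: x ≡ 43 (mod 47), x ≡ 19 (mod 23) ⇒ x ≡ 1077 (mod 1081).

1077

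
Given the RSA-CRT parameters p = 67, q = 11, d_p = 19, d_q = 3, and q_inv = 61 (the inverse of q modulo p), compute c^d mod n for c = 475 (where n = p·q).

m₁ = c^(d_p) mod p: c ≡ 6 (mod 67), and 6^19 mod 67 = 65.
m₂ = c^(d_q) mod q: c ≡ 2 (mod 11), and 2^3 mod 11 = 8.
h = q_inv·(m₁ − m₂) mod p = 61·(65 − 8) mod 67 = 60.
m = m₂ + h·q = 8 + 60·11 = 668.

668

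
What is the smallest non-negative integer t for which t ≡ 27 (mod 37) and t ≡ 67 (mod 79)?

From t ≡ 27 (mod 37) write t = 27 + 37s. Substituting into t ≡ 67 (mod 79) gives 37s ≡ 40 (mod 79), and since 37⁻¹ ≡ 47 (mod 79), s ≡ 63. Hence t ≡ 27 + 37·63 = 2358 (mod 2923).

2358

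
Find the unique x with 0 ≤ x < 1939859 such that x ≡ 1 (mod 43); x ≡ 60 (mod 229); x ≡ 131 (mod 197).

The moduli are pairwise coprime; N = 43·229·197 = 1939859.
N/43 = 45113; 45113 ≡ 6 (mod 43); 6·36 ≡ 1, so inverse 36.
N/229 = 8471; 8471 ≡ 227 (mod 229); 227·114 ≡ 1, so inverse 114.
N/197 = 9847; 9847 ≡ 194 (mod 197); 194·131 ≡ 1, so inverse 131.
x ≡ 1·45113·36 + 60·8471·114 + 131·9847·131 = 228550075.
228550075 mod 1939859 = 1586572.

1586572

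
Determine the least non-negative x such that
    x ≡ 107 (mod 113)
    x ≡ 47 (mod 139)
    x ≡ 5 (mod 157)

Combine the congruences pairwise.
From x ≡ 107 (mod 113) write x = 107 + 113t. Substituting into x ≡ 47 (mod 139) gives 113t ≡ 79 (mod 139), and since 113⁻¹ ≡ 16 (mod 139), t ≡ 13. Hence x ≡ 107 + 113·13 = 1576 (mod 15707).
From x ≡ 1576 (mod 15707) write x = 1576 + 15707t. Substituting into x ≡ 5 (mod 157) gives 15707t ≡ 156 (mod 157), and since 7⁻¹ ≡ 45 (mod 157), t ≡ 112. Hence x ≡ 1576 + 15707·112 = 1760760 (mod 2465999).

1760760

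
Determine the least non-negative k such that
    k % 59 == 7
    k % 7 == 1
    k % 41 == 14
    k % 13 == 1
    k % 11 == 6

1145964

The moduli are pairwise coprime; N = 59·7·41·13·11 = 2421419.
N/59 = 41041; 41041 ≡ 36 (mod 59); 36·41 ≡ 1, so inverse 41.
N/7 = 345917; 345917 ≡ 5 (mod 7); 5·3 ≡ 1, so inverse 3.
N/41 = 59059; 59059 ≡ 19 (mod 41); 19·13 ≡ 1, so inverse 13.
N/13 = 186263; 186263 ≡ 12 (mod 13); 12·12 ≡ 1, so inverse 12.
N/11 = 220129; 220129 ≡ 8 (mod 11); 8·7 ≡ 1, so inverse 7.
k ≡ 7·41041·41 + 1·345917·3 + 14·59059·13 + 1·186263·12 + 6·220129·7 = 35045830.
35045830 mod 2421419 = 1145964.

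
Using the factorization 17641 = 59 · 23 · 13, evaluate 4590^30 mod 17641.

Mod 59: 4590 ≡ 47; 47^30 ≡ 12 (mod 59).
Mod 23: 4590 ≡ 13; by Fermat, exponent reduces to 30 mod 22 = 8; 13^8 ≡ 2 (mod 23).
Mod 13: 4590 ≡ 1; by Fermat, exponent reduces to 30 mod 12 = 6; 1^6 ≡ 1 (mod 13).
Combine by CRT: x ≡ 12 (mod 59), x ≡ 2 (mod 23), x ≡ 1 (mod 13) ⇒ x ≡ 16355 (mod 17641).

16355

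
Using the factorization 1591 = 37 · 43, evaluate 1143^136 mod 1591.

662

Mod 37: 1143 ≡ 33; by Fermat, exponent reduces to 136 mod 36 = 28; 33^28 ≡ 33 (mod 37).
Mod 43: 1143 ≡ 25; by Fermat, exponent reduces to 136 mod 42 = 10; 25^10 ≡ 17 (mod 43).
Combine by CRT: x ≡ 33 (mod 37), x ≡ 17 (mod 43) ⇒ x ≡ 662 (mod 1591).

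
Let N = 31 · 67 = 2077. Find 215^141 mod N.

308

Mod 31: 215 ≡ 29; by Fermat, exponent reduces to 141 mod 30 = 21; 29^21 ≡ 29 (mod 31).
Mod 67: 215 ≡ 14; by Fermat, exponent reduces to 141 mod 66 = 9; 14^9 ≡ 40 (mod 67).
Combine by CRT: x ≡ 29 (mod 31), x ≡ 40 (mod 67) ⇒ x ≡ 308 (mod 2077).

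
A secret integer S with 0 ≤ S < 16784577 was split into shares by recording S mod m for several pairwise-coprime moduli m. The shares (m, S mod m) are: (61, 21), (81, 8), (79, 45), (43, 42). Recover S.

4285637

The moduli are pairwise coprime; N = 61·81·79·43 = 16784577.
N/61 = 275157; 275157 ≡ 47 (mod 61); 47·13 ≡ 1, so inverse 13.
N/81 = 207217; 207217 ≡ 19 (mod 81); 19·64 ≡ 1, so inverse 64.
N/79 = 212463; 212463 ≡ 32 (mod 79); 32·42 ≡ 1, so inverse 42.
N/43 = 390339; 390339 ≡ 28 (mod 43); 28·20 ≡ 1, so inverse 20.
S ≡ 21·275157·13 + 8·207217·64 + 45·212463·42 + 42·390339·20 = 910652795.
910652795 mod 16784577 = 4285637.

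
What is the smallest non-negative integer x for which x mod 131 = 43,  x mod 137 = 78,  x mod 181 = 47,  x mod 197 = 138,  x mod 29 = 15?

6495739450

From x ≡ 43 (mod 131) write x = 43 + 131t. Substituting into x ≡ 78 (mod 137) gives 131t ≡ 35 (mod 137), and since 131⁻¹ ≡ 114 (mod 137), t ≡ 17. Hence x ≡ 43 + 131·17 = 2270 (mod 17947).
From x ≡ 2270 (mod 17947) write x = 2270 + 17947t. Substituting into x ≡ 47 (mod 181) gives 17947t ≡ 130 (mod 181), and since 28⁻¹ ≡ 97 (mod 181), t ≡ 121. Hence x ≡ 2270 + 17947·121 = 2173857 (mod 3248407).
From x ≡ 2173857 (mod 3248407) write x = 2173857 + 3248407t. Substituting into x ≡ 138 (mod 197) gives 3248407t ≡ 176 (mod 197), and since 74⁻¹ ≡ 8 (mod 197), t ≡ 29. Hence x ≡ 2173857 + 3248407·29 = 96377660 (mod 639936179).
From x ≡ 96377660 (mod 639936179) write x = 96377660 + 639936179t. Substituting into x ≡ 15 (mod 29) gives 639936179t ≡ 27 (mod 29), and since 23⁻¹ ≡ 24 (mod 29), t ≡ 10. Hence x ≡ 96377660 + 639936179·10 = 6495739450 (mod 18558149191).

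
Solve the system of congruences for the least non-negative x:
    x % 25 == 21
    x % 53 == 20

From x ≡ 21 (mod 25) write x = 21 + 25t. Substituting into x ≡ 20 (mod 53) gives 25t ≡ 52 (mod 53), and since 25⁻¹ ≡ 17 (mod 53), t ≡ 36. Hence x ≡ 21 + 25·36 = 921 (mod 1325).

921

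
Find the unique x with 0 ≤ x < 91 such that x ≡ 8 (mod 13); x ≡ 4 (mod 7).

60

From x ≡ 8 (mod 13) write x = 8 + 13t. Substituting into x ≡ 4 (mod 7) gives 13t ≡ 3 (mod 7), and since 6⁻¹ ≡ 6 (mod 7), t ≡ 4. Hence x ≡ 8 + 13·4 = 60 (mod 91).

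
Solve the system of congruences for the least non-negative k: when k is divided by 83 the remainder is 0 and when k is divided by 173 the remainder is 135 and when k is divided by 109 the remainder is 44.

The moduli are pairwise coprime; N = 83·173·109 = 1565131.
N/83 = 18857; 18857 ≡ 16 (mod 83); 16·26 ≡ 1, so inverse 26.
N/173 = 9047; 9047 ≡ 51 (mod 173); 51·95 ≡ 1, so inverse 95.
N/109 = 14359; 14359 ≡ 80 (mod 109); 80·15 ≡ 1, so inverse 15.
k ≡ 0·18857·26 + 135·9047·95 + 44·14359·15 = 125504715.
125504715 mod 1565131 = 294235.

294235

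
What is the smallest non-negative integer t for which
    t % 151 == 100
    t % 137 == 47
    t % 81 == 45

The moduli are pairwise coprime; N = 151·137·81 = 1675647.
N/151 = 11097; 11097 ≡ 74 (mod 151); 74·100 ≡ 1, so inverse 100.
N/137 = 12231; 12231 ≡ 38 (mod 137); 38·119 ≡ 1, so inverse 119.
N/81 = 20687; 20687 ≡ 32 (mod 81); 32·38 ≡ 1, so inverse 38.
t ≡ 100·11097·100 + 47·12231·119 + 45·20687·38 = 214752753.
214752753 mod 1675647 = 269937.

269937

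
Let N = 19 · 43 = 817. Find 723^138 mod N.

Mod 19: 723 ≡ 1; by Fermat, exponent reduces to 138 mod 18 = 12; 1^12 ≡ 1 (mod 19).
Mod 43: 723 ≡ 35; by Fermat, exponent reduces to 138 mod 42 = 12; 35^12 ≡ 41 (mod 43).
Combine by CRT: x ≡ 1 (mod 19), x ≡ 41 (mod 43) ⇒ x ≡ 514 (mod 817).

514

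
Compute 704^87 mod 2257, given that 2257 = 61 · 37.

Mod 61: 704 ≡ 33; by Fermat, exponent reduces to 87 mod 60 = 27; 33^27 ≡ 38 (mod 61).
Mod 37: 704 ≡ 1; by Fermat, exponent reduces to 87 mod 36 = 15; 1^15 ≡ 1 (mod 37).
Combine by CRT: x ≡ 38 (mod 61), x ≡ 1 (mod 37) ⇒ x ≡ 38 (mod 2257).

38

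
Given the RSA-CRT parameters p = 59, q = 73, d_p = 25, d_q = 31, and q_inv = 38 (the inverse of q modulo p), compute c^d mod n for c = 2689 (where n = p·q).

m₁ = c^(d_p) mod p: c ≡ 34 (mod 59), and 34^25 mod 59 = 38.
m₂ = c^(d_q) mod q: c ≡ 61 (mod 73), and 61^31 mod 73 = 38.
h = q_inv·(m₁ − m₂) mod p = 38·(38 − 38) mod 59 = 0.
m = m₂ + h·q = 38 + 0·73 = 38.

38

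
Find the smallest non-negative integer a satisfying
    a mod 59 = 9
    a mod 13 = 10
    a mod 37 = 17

8564

From a ≡ 9 (mod 59) write a = 9 + 59t. Substituting into a ≡ 10 (mod 13) gives 59t ≡ 1 (mod 13), and since 7⁻¹ ≡ 2 (mod 13), t ≡ 2. Hence a ≡ 9 + 59·2 = 127 (mod 767).
From a ≡ 127 (mod 767) write a = 127 + 767t. Substituting into a ≡ 17 (mod 37) gives 767t ≡ 1 (mod 37), and since 27⁻¹ ≡ 11 (mod 37), t ≡ 11. Hence a ≡ 127 + 767·11 = 8564 (mod 28379).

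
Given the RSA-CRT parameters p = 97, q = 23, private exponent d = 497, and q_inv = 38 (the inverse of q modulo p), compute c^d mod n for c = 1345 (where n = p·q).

d_p = d mod (p−1) = 497 mod 96 = 17; d_q = d mod (q−1) = 13.
m₁ = c^(d_p) mod p: c ≡ 84 (mod 97), and 84^17 mod 97 = 17.
m₂ = c^(d_q) mod q: c ≡ 11 (mod 23), and 11^13 mod 23 = 17.
h = q_inv·(m₁ − m₂) mod p = 38·(17 − 17) mod 97 = 0.
m = m₂ + h·q = 17 + 0·23 = 17.

17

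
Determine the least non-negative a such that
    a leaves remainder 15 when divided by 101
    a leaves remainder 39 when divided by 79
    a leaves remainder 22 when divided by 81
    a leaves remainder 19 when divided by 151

5110312

Combine the congruences pairwise.
From a ≡ 15 (mod 101) write a = 15 + 101t. Substituting into a ≡ 39 (mod 79) gives 101t ≡ 24 (mod 79), and since 22⁻¹ ≡ 18 (mod 79), t ≡ 37. Hence a ≡ 15 + 101·37 = 3752 (mod 7979).
From a ≡ 3752 (mod 7979) write a = 3752 + 7979t. Substituting into a ≡ 22 (mod 81) gives 7979t ≡ 77 (mod 81), and since 41⁻¹ ≡ 2 (mod 81), t ≡ 73. Hence a ≡ 3752 + 7979·73 = 586219 (mod 646299).
From a ≡ 586219 (mod 646299) write a = 586219 + 646299t. Substituting into a ≡ 19 (mod 151) gives 646299t ≡ 133 (mod 151), and since 19⁻¹ ≡ 8 (mod 151), t ≡ 7. Hence a ≡ 586219 + 646299·7 = 5110312 (mod 97591149).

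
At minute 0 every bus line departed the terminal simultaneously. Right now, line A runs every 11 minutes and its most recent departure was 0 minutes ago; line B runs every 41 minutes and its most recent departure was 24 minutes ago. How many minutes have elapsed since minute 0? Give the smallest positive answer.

From t ≡ 0 (mod 11) write t = 0 + 11s. Substituting into t ≡ 24 (mod 41) gives 11s ≡ 24 (mod 41), and since 11⁻¹ ≡ 15 (mod 41), s ≡ 32. Hence t ≡ 0 + 11·32 = 352 (mod 451).

352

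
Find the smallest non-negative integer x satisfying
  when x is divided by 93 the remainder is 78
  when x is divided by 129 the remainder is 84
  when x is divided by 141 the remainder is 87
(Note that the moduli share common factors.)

Combine the congruences pairwise.
gcd(93, 129) = 3 and 3 | (84 − 78), so the pair is consistent; merging gives x ≡ 729 (mod 3999), where 3999 = lcm(93, 129).
gcd(3999, 141) = 3 and 3 | (87 − 729), so the pair is consistent; merging gives x ≡ 16725 (mod 187953), where 187953 = lcm(3999, 141).
The solution is unique modulo lcm(93, 129, 141) = 187953.

16725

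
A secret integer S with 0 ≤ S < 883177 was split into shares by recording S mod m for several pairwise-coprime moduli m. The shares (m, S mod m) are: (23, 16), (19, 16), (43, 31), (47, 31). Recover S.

242551

The moduli are pairwise coprime; N = 23·19·43·47 = 883177.
N/23 = 38399; 38399 ≡ 12 (mod 23); 12·2 ≡ 1, so inverse 2.
N/19 = 46483; 46483 ≡ 9 (mod 19); 9·17 ≡ 1, so inverse 17.
N/43 = 20539; 20539 ≡ 28 (mod 43); 28·20 ≡ 1, so inverse 20.
N/47 = 18791; 18791 ≡ 38 (mod 47); 38·26 ≡ 1, so inverse 26.
S ≡ 16·38399·2 + 16·46483·17 + 31·20539·20 + 31·18791·26 = 41751870.
41751870 mod 883177 = 242551.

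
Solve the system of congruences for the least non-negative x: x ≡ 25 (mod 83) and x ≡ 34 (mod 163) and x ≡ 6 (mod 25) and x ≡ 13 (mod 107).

29791381

Combine the congruences pairwise.
From x ≡ 25 (mod 83) write x = 25 + 83t. Substituting into x ≡ 34 (mod 163) gives 83t ≡ 9 (mod 163), and since 83⁻¹ ≡ 55 (mod 163), t ≡ 6. Hence x ≡ 25 + 83·6 = 523 (mod 13529).
From x ≡ 523 (mod 13529) write x = 523 + 13529t. Substituting into x ≡ 6 (mod 25) gives 13529t ≡ 8 (mod 25), and since 4⁻¹ ≡ 19 (mod 25), t ≡ 2. Hence x ≡ 523 + 13529·2 = 27581 (mod 338225).
From x ≡ 27581 (mod 338225) write x = 27581 + 338225t. Substituting into x ≡ 13 (mod 107) gives 338225t ≡ 38 (mod 107), and since 105⁻¹ ≡ 53 (mod 107), t ≡ 88. Hence x ≡ 27581 + 338225·88 = 29791381 (mod 36190075).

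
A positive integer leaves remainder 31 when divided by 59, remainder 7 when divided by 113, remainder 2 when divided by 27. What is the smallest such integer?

From N ≡ 31 (mod 59) write N = 31 + 59t. Substituting into N ≡ 7 (mod 113) gives 59t ≡ 89 (mod 113), and since 59⁻¹ ≡ 23 (mod 113), t ≡ 13. Hence N ≡ 31 + 59·13 = 798 (mod 6667).
From N ≡ 798 (mod 6667) write N = 798 + 6667t. Substituting into N ≡ 2 (mod 27) gives 6667t ≡ 14 (mod 27), and since 25⁻¹ ≡ 13 (mod 27), t ≡ 20. Hence N ≡ 798 + 6667·20 = 134138 (mod 180009).

134138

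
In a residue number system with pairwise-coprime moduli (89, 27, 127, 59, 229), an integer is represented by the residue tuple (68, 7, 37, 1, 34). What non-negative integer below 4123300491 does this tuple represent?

From x ≡ 68 (mod 89) write x = 68 + 89t. Substituting into x ≡ 7 (mod 27) gives 89t ≡ 20 (mod 27), and since 8⁻¹ ≡ 17 (mod 27), t ≡ 16. Hence x ≡ 68 + 89·16 = 1492 (mod 2403).
From x ≡ 1492 (mod 2403) write x = 1492 + 2403t. Substituting into x ≡ 37 (mod 127) gives 2403t ≡ 69 (mod 127), and since 117⁻¹ ≡ 38 (mod 127), t ≡ 82. Hence x ≡ 1492 + 2403·82 = 198538 (mod 305181).
From x ≡ 198538 (mod 305181) write x = 198538 + 305181t. Substituting into x ≡ 1 (mod 59) gives 305181t ≡ 57 (mod 59), and since 33⁻¹ ≡ 34 (mod 59), t ≡ 50. Hence x ≡ 198538 + 305181·50 = 15457588 (mod 18005679).
From x ≡ 15457588 (mod 18005679) write x = 15457588 + 18005679t. Substituting into x ≡ 34 (mod 229) gives 18005679t ≡ 175 (mod 229), and since 96⁻¹ ≡ 198 (mod 229), t ≡ 71. Hence x ≡ 15457588 + 18005679·71 = 1293860797 (mod 4123300491).

1293860797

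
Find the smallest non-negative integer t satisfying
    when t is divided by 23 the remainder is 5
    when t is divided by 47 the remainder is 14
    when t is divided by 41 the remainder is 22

27697

The moduli are pairwise coprime; N = 23·47·41 = 44321.
N/23 = 1927; 1927 ≡ 18 (mod 23); 18·9 ≡ 1, so inverse 9.
N/47 = 943; 943 ≡ 3 (mod 47); 3·16 ≡ 1, so inverse 16.
N/41 = 1081; 1081 ≡ 15 (mod 41); 15·11 ≡ 1, so inverse 11.
t ≡ 5·1927·9 + 14·943·16 + 22·1081·11 = 559549.
559549 mod 44321 = 27697.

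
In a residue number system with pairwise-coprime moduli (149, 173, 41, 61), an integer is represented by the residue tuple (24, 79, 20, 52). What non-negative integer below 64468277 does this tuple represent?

The moduli are pairwise coprime; N = 149·173·41·61 = 64468277.
N/149 = 432673; 432673 ≡ 126 (mod 149); 126·136 ≡ 1, so inverse 136.
N/173 = 372649; 372649 ≡ 7 (mod 173); 7·99 ≡ 1, so inverse 99.
N/41 = 1572397; 1572397 ≡ 6 (mod 41); 6·7 ≡ 1, so inverse 7.
N/61 = 1056857; 1056857 ≡ 32 (mod 61); 32·21 ≡ 1, so inverse 21.
x ≡ 24·432673·136 + 79·372649·99 + 20·1572397·7 + 52·1056857·21 = 5700955925.
5700955925 mod 64468277 = 27747549.

27747549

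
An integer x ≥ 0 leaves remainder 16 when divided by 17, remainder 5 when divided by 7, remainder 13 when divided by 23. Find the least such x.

2175

The moduli are pairwise coprime; N = 17·7·23 = 2737.
N/17 = 161; 161 ≡ 8 (mod 17); 8·15 ≡ 1, so inverse 15.
N/7 = 391; 391 ≡ 6 (mod 7); 6·6 ≡ 1, so inverse 6.
N/23 = 119; 119 ≡ 4 (mod 23); 4·6 ≡ 1, so inverse 6.
x ≡ 16·161·15 + 5·391·6 + 13·119·6 = 59652.
59652 mod 2737 = 2175.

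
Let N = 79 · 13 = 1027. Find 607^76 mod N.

282

Mod 79: 607 ≡ 54; 54^76 ≡ 45 (mod 79).
Mod 13: 607 ≡ 9; by Fermat, exponent reduces to 76 mod 12 = 4; 9^4 ≡ 9 (mod 13).
Combine by CRT: x ≡ 45 (mod 79), x ≡ 9 (mod 13) ⇒ x ≡ 282 (mod 1027).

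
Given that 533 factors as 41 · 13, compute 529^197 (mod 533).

16

Mod 41: 529 ≡ 37; by Fermat, exponent reduces to 197 mod 40 = 37; 37^37 ≡ 16 (mod 41).
Mod 13: 529 ≡ 9; by Fermat, exponent reduces to 197 mod 12 = 5; 9^5 ≡ 3 (mod 13).
Combine by CRT: x ≡ 16 (mod 41), x ≡ 3 (mod 13) ⇒ x ≡ 16 (mod 533).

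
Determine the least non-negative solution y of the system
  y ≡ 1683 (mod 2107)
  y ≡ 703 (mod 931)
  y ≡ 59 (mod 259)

153387

Combine the congruences pairwise.
gcd(2107, 931) = 49 and 49 | (703 − 1683), so the pair is consistent; merging gives y ≡ 33288 (mod 40033), where 40033 = lcm(2107, 931).
gcd(40033, 259) = 7 and 7 | (59 − 33288), so the pair is consistent; merging gives y ≡ 153387 (mod 1481221), where 1481221 = lcm(40033, 259).
The solution is unique modulo lcm(2107, 931, 259) = 1481221.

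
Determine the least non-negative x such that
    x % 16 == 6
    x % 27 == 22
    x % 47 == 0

3478

From x ≡ 6 (mod 16) write x = 6 + 16t. Substituting into x ≡ 22 (mod 27) gives 16t ≡ 16 (mod 27), and since 16⁻¹ ≡ 22 (mod 27), t ≡ 1. Hence x ≡ 6 + 16·1 = 22 (mod 432).
From x ≡ 22 (mod 432) write x = 22 + 432t. Substituting into x ≡ 0 (mod 47) gives 432t ≡ 25 (mod 47), and since 9⁻¹ ≡ 21 (mod 47), t ≡ 8. Hence x ≡ 22 + 432·8 = 3478 (mod 20304).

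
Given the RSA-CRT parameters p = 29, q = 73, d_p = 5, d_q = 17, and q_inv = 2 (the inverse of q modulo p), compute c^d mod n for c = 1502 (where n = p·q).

1475

m₁ = c^(d_p) mod p: c ≡ 23 (mod 29), and 23^5 mod 29 = 25.
m₂ = c^(d_q) mod q: c ≡ 42 (mod 73), and 42^17 mod 73 = 15.
h = q_inv·(m₁ − m₂) mod p = 2·(25 − 15) mod 29 = 20.
m = m₂ + h·q = 15 + 20·73 = 1475.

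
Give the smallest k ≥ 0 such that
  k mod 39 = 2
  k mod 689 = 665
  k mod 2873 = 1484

285911

Combine the congruences pairwise.
gcd(39, 689) = 13 and 13 | (665 − 2), so the pair is consistent; merging gives k ≡ 665 (mod 2067), where 2067 = lcm(39, 689).
gcd(2067, 2873) = 13 and 13 | (1484 − 665), so the pair is consistent; merging gives k ≡ 285911 (mod 456807), where 456807 = lcm(2067, 2873).
The solution is unique modulo lcm(39, 689, 2873) = 456807.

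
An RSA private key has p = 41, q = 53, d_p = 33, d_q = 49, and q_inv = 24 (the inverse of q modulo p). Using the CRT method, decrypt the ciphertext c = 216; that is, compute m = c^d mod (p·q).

m₁ = c^(d_p) mod p: c ≡ 11 (mod 41), and 11^33 mod 41 = 34.
m₂ = c^(d_q) mod q: c ≡ 4 (mod 53), and 4^49 mod 53 = 29.
h = q_inv·(m₁ − m₂) mod p = 24·(34 − 29) mod 41 = 38.
m = m₂ + h·q = 29 + 38·53 = 2043.

2043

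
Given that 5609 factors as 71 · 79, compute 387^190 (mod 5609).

Mod 71: 387 ≡ 32; by Fermat, exponent reduces to 190 mod 70 = 50; 32^50 ≡ 32 (mod 71).
Mod 79: 387 ≡ 71; by Fermat, exponent reduces to 190 mod 78 = 34; 71^34 ≡ 65 (mod 79).
Combine by CRT: x ≡ 32 (mod 71), x ≡ 65 (mod 79) ⇒ x ≡ 4647 (mod 5609).

4647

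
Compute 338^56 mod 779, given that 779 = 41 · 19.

92

Mod 41: 338 ≡ 10; by Fermat, exponent reduces to 56 mod 40 = 16; 10^16 ≡ 10 (mod 41).
Mod 19: 338 ≡ 15; by Fermat, exponent reduces to 56 mod 18 = 2; 15^2 ≡ 16 (mod 19).
Combine by CRT: x ≡ 10 (mod 41), x ≡ 16 (mod 19) ⇒ x ≡ 92 (mod 779).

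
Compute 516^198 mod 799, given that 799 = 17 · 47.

Mod 17: 516 ≡ 6; by Fermat, exponent reduces to 198 mod 16 = 6; 6^6 ≡ 8 (mod 17).
Mod 47: 516 ≡ 46; by Fermat, exponent reduces to 198 mod 46 = 14; 46^14 ≡ 1 (mod 47).
Combine by CRT: x ≡ 8 (mod 17), x ≡ 1 (mod 47) ⇒ x ≡ 518 (mod 799).

518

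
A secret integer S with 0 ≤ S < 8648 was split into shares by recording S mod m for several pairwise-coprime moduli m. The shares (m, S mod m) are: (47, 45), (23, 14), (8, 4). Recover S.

7236

From S ≡ 45 (mod 47) write S = 45 + 47t. Substituting into S ≡ 14 (mod 23) gives 47t ≡ 15 (mod 23), and since 1⁻¹ ≡ 1 (mod 23), t ≡ 15. Hence S ≡ 45 + 47·15 = 750 (mod 1081).
From S ≡ 750 (mod 1081) write S = 750 + 1081t. Substituting into S ≡ 4 (mod 8) gives 1081t ≡ 6 (mod 8), and since 1⁻¹ ≡ 1 (mod 8), t ≡ 6. Hence S ≡ 750 + 1081·6 = 7236 (mod 8648).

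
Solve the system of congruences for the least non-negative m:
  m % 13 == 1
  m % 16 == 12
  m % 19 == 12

The moduli are pairwise coprime; N = 13·16·19 = 3952.
N/13 = 304; 304 ≡ 5 (mod 13); 5·8 ≡ 1, so inverse 8.
N/16 = 247; 247 ≡ 7 (mod 16); 7·7 ≡ 1, so inverse 7.
N/19 = 208; 208 ≡ 18 (mod 19); 18·18 ≡ 1, so inverse 18.
m ≡ 1·304·8 + 12·247·7 + 12·208·18 = 68108.
68108 mod 3952 = 924.

924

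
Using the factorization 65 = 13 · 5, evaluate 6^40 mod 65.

61

Mod 13: 6 ≡ 6; by Fermat, exponent reduces to 40 mod 12 = 4; 6^4 ≡ 9 (mod 13).
Mod 5: 6 ≡ 1; since 4 | 40, by Fermat 1^40 ≡ 1 (mod 5).
Combine by CRT: x ≡ 9 (mod 13), x ≡ 1 (mod 5) ⇒ x ≡ 61 (mod 65).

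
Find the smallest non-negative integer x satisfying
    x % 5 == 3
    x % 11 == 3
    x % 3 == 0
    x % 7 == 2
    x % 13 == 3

4293

The moduli are pairwise coprime; N = 5·11·3·7·13 = 15015.
N/5 = 3003; 3003 ≡ 3 (mod 5); 3·2 ≡ 1, so inverse 2.
N/11 = 1365; 1365 ≡ 1 (mod 11), inverse 1.
N/3 = 5005; 5005 ≡ 1 (mod 3), inverse 1.
N/7 = 2145; 2145 ≡ 3 (mod 7); 3·5 ≡ 1, so inverse 5.
N/13 = 1155; 1155 ≡ 11 (mod 13); 11·6 ≡ 1, so inverse 6.
x ≡ 3·3003·2 + 3·1365·1 + 0·5005·1 + 2·2145·5 + 3·1155·6 = 64353.
64353 mod 15015 = 4293.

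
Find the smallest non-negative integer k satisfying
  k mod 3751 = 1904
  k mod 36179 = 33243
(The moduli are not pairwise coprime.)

69422

gcd(3751, 36179) = 121 and 121 | (33243 − 1904), so the pair is consistent; merging gives k ≡ 69422 (mod 1121549), where 1121549 = lcm(3751, 36179).
The solution is unique modulo lcm(3751, 36179) = 1121549.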